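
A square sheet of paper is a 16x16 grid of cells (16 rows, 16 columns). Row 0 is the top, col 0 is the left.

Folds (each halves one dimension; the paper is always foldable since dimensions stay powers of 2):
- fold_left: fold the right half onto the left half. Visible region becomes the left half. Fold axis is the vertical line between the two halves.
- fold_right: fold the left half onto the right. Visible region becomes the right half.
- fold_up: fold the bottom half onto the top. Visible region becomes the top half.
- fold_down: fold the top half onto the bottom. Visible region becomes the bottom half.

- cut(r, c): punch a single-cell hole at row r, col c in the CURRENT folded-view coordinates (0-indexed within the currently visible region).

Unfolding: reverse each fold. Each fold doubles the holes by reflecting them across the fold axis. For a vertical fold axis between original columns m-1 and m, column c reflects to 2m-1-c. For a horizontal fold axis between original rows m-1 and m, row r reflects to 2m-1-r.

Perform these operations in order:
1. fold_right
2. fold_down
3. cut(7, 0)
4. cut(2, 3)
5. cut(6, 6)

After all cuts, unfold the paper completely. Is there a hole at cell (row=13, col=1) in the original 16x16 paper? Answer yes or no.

Answer: no

Derivation:
Op 1 fold_right: fold axis v@8; visible region now rows[0,16) x cols[8,16) = 16x8
Op 2 fold_down: fold axis h@8; visible region now rows[8,16) x cols[8,16) = 8x8
Op 3 cut(7, 0): punch at orig (15,8); cuts so far [(15, 8)]; region rows[8,16) x cols[8,16) = 8x8
Op 4 cut(2, 3): punch at orig (10,11); cuts so far [(10, 11), (15, 8)]; region rows[8,16) x cols[8,16) = 8x8
Op 5 cut(6, 6): punch at orig (14,14); cuts so far [(10, 11), (14, 14), (15, 8)]; region rows[8,16) x cols[8,16) = 8x8
Unfold 1 (reflect across h@8): 6 holes -> [(0, 8), (1, 14), (5, 11), (10, 11), (14, 14), (15, 8)]
Unfold 2 (reflect across v@8): 12 holes -> [(0, 7), (0, 8), (1, 1), (1, 14), (5, 4), (5, 11), (10, 4), (10, 11), (14, 1), (14, 14), (15, 7), (15, 8)]
Holes: [(0, 7), (0, 8), (1, 1), (1, 14), (5, 4), (5, 11), (10, 4), (10, 11), (14, 1), (14, 14), (15, 7), (15, 8)]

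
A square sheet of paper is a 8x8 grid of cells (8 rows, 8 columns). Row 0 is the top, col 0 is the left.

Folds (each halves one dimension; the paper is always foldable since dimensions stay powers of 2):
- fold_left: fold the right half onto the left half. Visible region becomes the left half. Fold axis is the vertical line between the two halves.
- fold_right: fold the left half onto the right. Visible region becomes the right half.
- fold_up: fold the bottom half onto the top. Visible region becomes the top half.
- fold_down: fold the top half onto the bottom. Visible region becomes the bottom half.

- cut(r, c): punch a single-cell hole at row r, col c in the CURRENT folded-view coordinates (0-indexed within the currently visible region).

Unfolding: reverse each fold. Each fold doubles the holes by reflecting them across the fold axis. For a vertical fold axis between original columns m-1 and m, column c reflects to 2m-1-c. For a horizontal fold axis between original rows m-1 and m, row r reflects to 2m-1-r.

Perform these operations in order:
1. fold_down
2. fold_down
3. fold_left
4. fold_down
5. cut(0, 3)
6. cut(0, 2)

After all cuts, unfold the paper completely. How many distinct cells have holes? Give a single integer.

Answer: 32

Derivation:
Op 1 fold_down: fold axis h@4; visible region now rows[4,8) x cols[0,8) = 4x8
Op 2 fold_down: fold axis h@6; visible region now rows[6,8) x cols[0,8) = 2x8
Op 3 fold_left: fold axis v@4; visible region now rows[6,8) x cols[0,4) = 2x4
Op 4 fold_down: fold axis h@7; visible region now rows[7,8) x cols[0,4) = 1x4
Op 5 cut(0, 3): punch at orig (7,3); cuts so far [(7, 3)]; region rows[7,8) x cols[0,4) = 1x4
Op 6 cut(0, 2): punch at orig (7,2); cuts so far [(7, 2), (7, 3)]; region rows[7,8) x cols[0,4) = 1x4
Unfold 1 (reflect across h@7): 4 holes -> [(6, 2), (6, 3), (7, 2), (7, 3)]
Unfold 2 (reflect across v@4): 8 holes -> [(6, 2), (6, 3), (6, 4), (6, 5), (7, 2), (7, 3), (7, 4), (7, 5)]
Unfold 3 (reflect across h@6): 16 holes -> [(4, 2), (4, 3), (4, 4), (4, 5), (5, 2), (5, 3), (5, 4), (5, 5), (6, 2), (6, 3), (6, 4), (6, 5), (7, 2), (7, 3), (7, 4), (7, 5)]
Unfold 4 (reflect across h@4): 32 holes -> [(0, 2), (0, 3), (0, 4), (0, 5), (1, 2), (1, 3), (1, 4), (1, 5), (2, 2), (2, 3), (2, 4), (2, 5), (3, 2), (3, 3), (3, 4), (3, 5), (4, 2), (4, 3), (4, 4), (4, 5), (5, 2), (5, 3), (5, 4), (5, 5), (6, 2), (6, 3), (6, 4), (6, 5), (7, 2), (7, 3), (7, 4), (7, 5)]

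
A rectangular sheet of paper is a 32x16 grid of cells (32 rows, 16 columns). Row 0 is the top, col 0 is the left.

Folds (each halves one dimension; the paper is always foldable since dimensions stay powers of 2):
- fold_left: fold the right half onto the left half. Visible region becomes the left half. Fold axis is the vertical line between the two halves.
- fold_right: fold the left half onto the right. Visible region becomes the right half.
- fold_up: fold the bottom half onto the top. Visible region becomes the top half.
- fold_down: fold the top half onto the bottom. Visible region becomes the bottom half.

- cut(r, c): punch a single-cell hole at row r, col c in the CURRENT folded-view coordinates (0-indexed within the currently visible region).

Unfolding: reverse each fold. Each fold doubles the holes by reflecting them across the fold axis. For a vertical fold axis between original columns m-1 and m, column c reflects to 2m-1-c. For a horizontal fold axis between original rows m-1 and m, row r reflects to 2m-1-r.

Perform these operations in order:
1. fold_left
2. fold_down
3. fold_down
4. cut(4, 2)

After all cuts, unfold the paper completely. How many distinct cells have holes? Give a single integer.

Answer: 8

Derivation:
Op 1 fold_left: fold axis v@8; visible region now rows[0,32) x cols[0,8) = 32x8
Op 2 fold_down: fold axis h@16; visible region now rows[16,32) x cols[0,8) = 16x8
Op 3 fold_down: fold axis h@24; visible region now rows[24,32) x cols[0,8) = 8x8
Op 4 cut(4, 2): punch at orig (28,2); cuts so far [(28, 2)]; region rows[24,32) x cols[0,8) = 8x8
Unfold 1 (reflect across h@24): 2 holes -> [(19, 2), (28, 2)]
Unfold 2 (reflect across h@16): 4 holes -> [(3, 2), (12, 2), (19, 2), (28, 2)]
Unfold 3 (reflect across v@8): 8 holes -> [(3, 2), (3, 13), (12, 2), (12, 13), (19, 2), (19, 13), (28, 2), (28, 13)]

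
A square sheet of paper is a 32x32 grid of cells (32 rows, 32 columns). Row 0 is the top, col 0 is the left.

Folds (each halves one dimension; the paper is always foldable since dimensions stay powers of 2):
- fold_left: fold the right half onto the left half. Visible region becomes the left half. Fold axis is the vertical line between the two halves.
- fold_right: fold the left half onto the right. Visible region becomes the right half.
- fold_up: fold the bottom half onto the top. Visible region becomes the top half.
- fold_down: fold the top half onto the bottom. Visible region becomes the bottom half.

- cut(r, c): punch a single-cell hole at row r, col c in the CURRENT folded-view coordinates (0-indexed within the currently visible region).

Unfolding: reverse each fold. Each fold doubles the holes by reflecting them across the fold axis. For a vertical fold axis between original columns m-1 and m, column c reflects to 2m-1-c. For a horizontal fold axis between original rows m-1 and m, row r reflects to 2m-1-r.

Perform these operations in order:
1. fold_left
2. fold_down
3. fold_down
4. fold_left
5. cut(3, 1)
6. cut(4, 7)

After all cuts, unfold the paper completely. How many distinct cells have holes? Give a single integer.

Answer: 32

Derivation:
Op 1 fold_left: fold axis v@16; visible region now rows[0,32) x cols[0,16) = 32x16
Op 2 fold_down: fold axis h@16; visible region now rows[16,32) x cols[0,16) = 16x16
Op 3 fold_down: fold axis h@24; visible region now rows[24,32) x cols[0,16) = 8x16
Op 4 fold_left: fold axis v@8; visible region now rows[24,32) x cols[0,8) = 8x8
Op 5 cut(3, 1): punch at orig (27,1); cuts so far [(27, 1)]; region rows[24,32) x cols[0,8) = 8x8
Op 6 cut(4, 7): punch at orig (28,7); cuts so far [(27, 1), (28, 7)]; region rows[24,32) x cols[0,8) = 8x8
Unfold 1 (reflect across v@8): 4 holes -> [(27, 1), (27, 14), (28, 7), (28, 8)]
Unfold 2 (reflect across h@24): 8 holes -> [(19, 7), (19, 8), (20, 1), (20, 14), (27, 1), (27, 14), (28, 7), (28, 8)]
Unfold 3 (reflect across h@16): 16 holes -> [(3, 7), (3, 8), (4, 1), (4, 14), (11, 1), (11, 14), (12, 7), (12, 8), (19, 7), (19, 8), (20, 1), (20, 14), (27, 1), (27, 14), (28, 7), (28, 8)]
Unfold 4 (reflect across v@16): 32 holes -> [(3, 7), (3, 8), (3, 23), (3, 24), (4, 1), (4, 14), (4, 17), (4, 30), (11, 1), (11, 14), (11, 17), (11, 30), (12, 7), (12, 8), (12, 23), (12, 24), (19, 7), (19, 8), (19, 23), (19, 24), (20, 1), (20, 14), (20, 17), (20, 30), (27, 1), (27, 14), (27, 17), (27, 30), (28, 7), (28, 8), (28, 23), (28, 24)]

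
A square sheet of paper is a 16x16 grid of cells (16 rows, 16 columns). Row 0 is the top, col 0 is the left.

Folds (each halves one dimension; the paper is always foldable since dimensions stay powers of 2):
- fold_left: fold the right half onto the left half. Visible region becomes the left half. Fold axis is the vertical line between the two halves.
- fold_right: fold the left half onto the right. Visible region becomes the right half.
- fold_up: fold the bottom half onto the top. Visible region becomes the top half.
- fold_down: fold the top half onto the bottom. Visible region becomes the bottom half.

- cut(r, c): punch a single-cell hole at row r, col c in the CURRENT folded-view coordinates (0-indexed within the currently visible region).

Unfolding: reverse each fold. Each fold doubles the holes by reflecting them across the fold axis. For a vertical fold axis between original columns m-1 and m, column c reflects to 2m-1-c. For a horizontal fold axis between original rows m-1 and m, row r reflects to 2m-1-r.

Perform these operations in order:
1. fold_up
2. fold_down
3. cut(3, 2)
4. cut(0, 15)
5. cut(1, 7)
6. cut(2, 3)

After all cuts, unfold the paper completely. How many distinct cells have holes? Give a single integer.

Op 1 fold_up: fold axis h@8; visible region now rows[0,8) x cols[0,16) = 8x16
Op 2 fold_down: fold axis h@4; visible region now rows[4,8) x cols[0,16) = 4x16
Op 3 cut(3, 2): punch at orig (7,2); cuts so far [(7, 2)]; region rows[4,8) x cols[0,16) = 4x16
Op 4 cut(0, 15): punch at orig (4,15); cuts so far [(4, 15), (7, 2)]; region rows[4,8) x cols[0,16) = 4x16
Op 5 cut(1, 7): punch at orig (5,7); cuts so far [(4, 15), (5, 7), (7, 2)]; region rows[4,8) x cols[0,16) = 4x16
Op 6 cut(2, 3): punch at orig (6,3); cuts so far [(4, 15), (5, 7), (6, 3), (7, 2)]; region rows[4,8) x cols[0,16) = 4x16
Unfold 1 (reflect across h@4): 8 holes -> [(0, 2), (1, 3), (2, 7), (3, 15), (4, 15), (5, 7), (6, 3), (7, 2)]
Unfold 2 (reflect across h@8): 16 holes -> [(0, 2), (1, 3), (2, 7), (3, 15), (4, 15), (5, 7), (6, 3), (7, 2), (8, 2), (9, 3), (10, 7), (11, 15), (12, 15), (13, 7), (14, 3), (15, 2)]

Answer: 16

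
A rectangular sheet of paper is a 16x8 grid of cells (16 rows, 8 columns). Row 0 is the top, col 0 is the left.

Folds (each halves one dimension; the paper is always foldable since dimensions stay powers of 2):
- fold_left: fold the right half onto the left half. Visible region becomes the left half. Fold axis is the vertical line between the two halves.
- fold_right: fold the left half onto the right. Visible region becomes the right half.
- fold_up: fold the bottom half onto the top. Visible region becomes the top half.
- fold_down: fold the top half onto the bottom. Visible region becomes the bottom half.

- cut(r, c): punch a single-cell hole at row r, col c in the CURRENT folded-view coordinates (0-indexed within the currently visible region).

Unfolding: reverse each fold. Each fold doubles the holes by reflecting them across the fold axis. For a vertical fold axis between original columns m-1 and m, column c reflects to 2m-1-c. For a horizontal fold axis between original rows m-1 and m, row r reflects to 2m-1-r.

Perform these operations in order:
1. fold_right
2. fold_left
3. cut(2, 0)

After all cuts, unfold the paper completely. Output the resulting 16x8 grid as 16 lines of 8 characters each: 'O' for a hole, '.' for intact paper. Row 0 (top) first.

Op 1 fold_right: fold axis v@4; visible region now rows[0,16) x cols[4,8) = 16x4
Op 2 fold_left: fold axis v@6; visible region now rows[0,16) x cols[4,6) = 16x2
Op 3 cut(2, 0): punch at orig (2,4); cuts so far [(2, 4)]; region rows[0,16) x cols[4,6) = 16x2
Unfold 1 (reflect across v@6): 2 holes -> [(2, 4), (2, 7)]
Unfold 2 (reflect across v@4): 4 holes -> [(2, 0), (2, 3), (2, 4), (2, 7)]

Answer: ........
........
O..OO..O
........
........
........
........
........
........
........
........
........
........
........
........
........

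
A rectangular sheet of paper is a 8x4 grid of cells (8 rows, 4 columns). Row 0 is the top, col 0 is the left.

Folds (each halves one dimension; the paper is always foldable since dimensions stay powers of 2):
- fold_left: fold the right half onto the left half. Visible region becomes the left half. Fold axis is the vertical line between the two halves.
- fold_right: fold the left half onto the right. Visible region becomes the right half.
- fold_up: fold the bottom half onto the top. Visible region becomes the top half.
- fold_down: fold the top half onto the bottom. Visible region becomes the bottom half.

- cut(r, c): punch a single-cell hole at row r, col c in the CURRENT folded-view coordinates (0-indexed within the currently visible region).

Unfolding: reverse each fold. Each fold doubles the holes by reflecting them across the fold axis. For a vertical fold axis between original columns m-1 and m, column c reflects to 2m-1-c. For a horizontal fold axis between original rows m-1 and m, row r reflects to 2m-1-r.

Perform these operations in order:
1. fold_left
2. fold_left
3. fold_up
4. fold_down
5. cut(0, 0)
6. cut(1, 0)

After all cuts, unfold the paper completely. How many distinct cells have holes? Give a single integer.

Op 1 fold_left: fold axis v@2; visible region now rows[0,8) x cols[0,2) = 8x2
Op 2 fold_left: fold axis v@1; visible region now rows[0,8) x cols[0,1) = 8x1
Op 3 fold_up: fold axis h@4; visible region now rows[0,4) x cols[0,1) = 4x1
Op 4 fold_down: fold axis h@2; visible region now rows[2,4) x cols[0,1) = 2x1
Op 5 cut(0, 0): punch at orig (2,0); cuts so far [(2, 0)]; region rows[2,4) x cols[0,1) = 2x1
Op 6 cut(1, 0): punch at orig (3,0); cuts so far [(2, 0), (3, 0)]; region rows[2,4) x cols[0,1) = 2x1
Unfold 1 (reflect across h@2): 4 holes -> [(0, 0), (1, 0), (2, 0), (3, 0)]
Unfold 2 (reflect across h@4): 8 holes -> [(0, 0), (1, 0), (2, 0), (3, 0), (4, 0), (5, 0), (6, 0), (7, 0)]
Unfold 3 (reflect across v@1): 16 holes -> [(0, 0), (0, 1), (1, 0), (1, 1), (2, 0), (2, 1), (3, 0), (3, 1), (4, 0), (4, 1), (5, 0), (5, 1), (6, 0), (6, 1), (7, 0), (7, 1)]
Unfold 4 (reflect across v@2): 32 holes -> [(0, 0), (0, 1), (0, 2), (0, 3), (1, 0), (1, 1), (1, 2), (1, 3), (2, 0), (2, 1), (2, 2), (2, 3), (3, 0), (3, 1), (3, 2), (3, 3), (4, 0), (4, 1), (4, 2), (4, 3), (5, 0), (5, 1), (5, 2), (5, 3), (6, 0), (6, 1), (6, 2), (6, 3), (7, 0), (7, 1), (7, 2), (7, 3)]

Answer: 32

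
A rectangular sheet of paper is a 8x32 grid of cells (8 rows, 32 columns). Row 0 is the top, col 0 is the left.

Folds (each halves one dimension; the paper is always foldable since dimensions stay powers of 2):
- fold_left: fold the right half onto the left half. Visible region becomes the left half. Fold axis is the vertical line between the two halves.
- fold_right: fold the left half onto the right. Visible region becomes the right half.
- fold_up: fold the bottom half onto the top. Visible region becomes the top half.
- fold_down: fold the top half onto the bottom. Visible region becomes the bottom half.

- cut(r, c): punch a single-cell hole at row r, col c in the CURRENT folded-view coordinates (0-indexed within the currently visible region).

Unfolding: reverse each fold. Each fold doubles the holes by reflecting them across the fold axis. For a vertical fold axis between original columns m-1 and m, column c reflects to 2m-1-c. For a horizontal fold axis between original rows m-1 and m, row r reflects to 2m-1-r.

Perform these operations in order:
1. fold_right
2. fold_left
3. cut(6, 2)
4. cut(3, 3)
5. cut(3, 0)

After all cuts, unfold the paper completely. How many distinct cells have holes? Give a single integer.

Answer: 12

Derivation:
Op 1 fold_right: fold axis v@16; visible region now rows[0,8) x cols[16,32) = 8x16
Op 2 fold_left: fold axis v@24; visible region now rows[0,8) x cols[16,24) = 8x8
Op 3 cut(6, 2): punch at orig (6,18); cuts so far [(6, 18)]; region rows[0,8) x cols[16,24) = 8x8
Op 4 cut(3, 3): punch at orig (3,19); cuts so far [(3, 19), (6, 18)]; region rows[0,8) x cols[16,24) = 8x8
Op 5 cut(3, 0): punch at orig (3,16); cuts so far [(3, 16), (3, 19), (6, 18)]; region rows[0,8) x cols[16,24) = 8x8
Unfold 1 (reflect across v@24): 6 holes -> [(3, 16), (3, 19), (3, 28), (3, 31), (6, 18), (6, 29)]
Unfold 2 (reflect across v@16): 12 holes -> [(3, 0), (3, 3), (3, 12), (3, 15), (3, 16), (3, 19), (3, 28), (3, 31), (6, 2), (6, 13), (6, 18), (6, 29)]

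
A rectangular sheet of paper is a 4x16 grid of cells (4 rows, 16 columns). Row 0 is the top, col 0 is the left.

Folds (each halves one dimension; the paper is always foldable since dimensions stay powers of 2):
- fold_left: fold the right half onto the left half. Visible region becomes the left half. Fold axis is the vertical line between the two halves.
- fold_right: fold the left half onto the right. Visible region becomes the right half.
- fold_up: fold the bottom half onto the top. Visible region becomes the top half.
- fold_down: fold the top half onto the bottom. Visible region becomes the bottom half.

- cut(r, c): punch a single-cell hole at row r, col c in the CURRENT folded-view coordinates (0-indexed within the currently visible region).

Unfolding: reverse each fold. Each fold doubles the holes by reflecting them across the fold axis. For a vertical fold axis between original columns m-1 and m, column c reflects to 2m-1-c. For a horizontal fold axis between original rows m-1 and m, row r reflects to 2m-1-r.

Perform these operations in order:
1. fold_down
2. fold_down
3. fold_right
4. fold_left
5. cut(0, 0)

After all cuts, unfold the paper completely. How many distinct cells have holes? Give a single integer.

Answer: 16

Derivation:
Op 1 fold_down: fold axis h@2; visible region now rows[2,4) x cols[0,16) = 2x16
Op 2 fold_down: fold axis h@3; visible region now rows[3,4) x cols[0,16) = 1x16
Op 3 fold_right: fold axis v@8; visible region now rows[3,4) x cols[8,16) = 1x8
Op 4 fold_left: fold axis v@12; visible region now rows[3,4) x cols[8,12) = 1x4
Op 5 cut(0, 0): punch at orig (3,8); cuts so far [(3, 8)]; region rows[3,4) x cols[8,12) = 1x4
Unfold 1 (reflect across v@12): 2 holes -> [(3, 8), (3, 15)]
Unfold 2 (reflect across v@8): 4 holes -> [(3, 0), (3, 7), (3, 8), (3, 15)]
Unfold 3 (reflect across h@3): 8 holes -> [(2, 0), (2, 7), (2, 8), (2, 15), (3, 0), (3, 7), (3, 8), (3, 15)]
Unfold 4 (reflect across h@2): 16 holes -> [(0, 0), (0, 7), (0, 8), (0, 15), (1, 0), (1, 7), (1, 8), (1, 15), (2, 0), (2, 7), (2, 8), (2, 15), (3, 0), (3, 7), (3, 8), (3, 15)]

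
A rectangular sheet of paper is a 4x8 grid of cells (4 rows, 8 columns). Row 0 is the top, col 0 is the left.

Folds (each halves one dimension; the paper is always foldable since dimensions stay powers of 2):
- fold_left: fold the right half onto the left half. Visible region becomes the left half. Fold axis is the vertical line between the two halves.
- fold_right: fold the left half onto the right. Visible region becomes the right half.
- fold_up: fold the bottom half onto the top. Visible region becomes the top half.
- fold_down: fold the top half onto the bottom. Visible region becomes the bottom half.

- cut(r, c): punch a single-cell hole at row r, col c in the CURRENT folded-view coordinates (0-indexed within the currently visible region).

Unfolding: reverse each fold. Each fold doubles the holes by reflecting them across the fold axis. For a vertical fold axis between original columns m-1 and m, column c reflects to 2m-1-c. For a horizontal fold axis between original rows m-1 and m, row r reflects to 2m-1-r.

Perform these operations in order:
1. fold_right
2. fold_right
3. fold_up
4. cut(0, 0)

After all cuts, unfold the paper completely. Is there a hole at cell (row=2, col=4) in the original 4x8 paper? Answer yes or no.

Answer: no

Derivation:
Op 1 fold_right: fold axis v@4; visible region now rows[0,4) x cols[4,8) = 4x4
Op 2 fold_right: fold axis v@6; visible region now rows[0,4) x cols[6,8) = 4x2
Op 3 fold_up: fold axis h@2; visible region now rows[0,2) x cols[6,8) = 2x2
Op 4 cut(0, 0): punch at orig (0,6); cuts so far [(0, 6)]; region rows[0,2) x cols[6,8) = 2x2
Unfold 1 (reflect across h@2): 2 holes -> [(0, 6), (3, 6)]
Unfold 2 (reflect across v@6): 4 holes -> [(0, 5), (0, 6), (3, 5), (3, 6)]
Unfold 3 (reflect across v@4): 8 holes -> [(0, 1), (0, 2), (0, 5), (0, 6), (3, 1), (3, 2), (3, 5), (3, 6)]
Holes: [(0, 1), (0, 2), (0, 5), (0, 6), (3, 1), (3, 2), (3, 5), (3, 6)]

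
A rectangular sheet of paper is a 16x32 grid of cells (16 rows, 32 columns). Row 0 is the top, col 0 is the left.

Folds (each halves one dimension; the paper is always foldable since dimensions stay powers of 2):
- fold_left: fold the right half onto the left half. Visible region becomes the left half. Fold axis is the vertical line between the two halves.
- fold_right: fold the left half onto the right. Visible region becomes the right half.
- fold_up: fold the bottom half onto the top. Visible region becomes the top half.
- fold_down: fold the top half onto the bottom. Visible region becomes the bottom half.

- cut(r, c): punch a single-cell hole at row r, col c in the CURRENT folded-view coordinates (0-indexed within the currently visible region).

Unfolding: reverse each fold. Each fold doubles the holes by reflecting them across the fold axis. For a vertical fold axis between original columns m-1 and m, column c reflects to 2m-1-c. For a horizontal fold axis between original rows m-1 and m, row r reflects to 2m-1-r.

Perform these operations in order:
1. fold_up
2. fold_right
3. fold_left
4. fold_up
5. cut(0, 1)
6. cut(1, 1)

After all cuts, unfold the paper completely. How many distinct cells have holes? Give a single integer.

Answer: 32

Derivation:
Op 1 fold_up: fold axis h@8; visible region now rows[0,8) x cols[0,32) = 8x32
Op 2 fold_right: fold axis v@16; visible region now rows[0,8) x cols[16,32) = 8x16
Op 3 fold_left: fold axis v@24; visible region now rows[0,8) x cols[16,24) = 8x8
Op 4 fold_up: fold axis h@4; visible region now rows[0,4) x cols[16,24) = 4x8
Op 5 cut(0, 1): punch at orig (0,17); cuts so far [(0, 17)]; region rows[0,4) x cols[16,24) = 4x8
Op 6 cut(1, 1): punch at orig (1,17); cuts so far [(0, 17), (1, 17)]; region rows[0,4) x cols[16,24) = 4x8
Unfold 1 (reflect across h@4): 4 holes -> [(0, 17), (1, 17), (6, 17), (7, 17)]
Unfold 2 (reflect across v@24): 8 holes -> [(0, 17), (0, 30), (1, 17), (1, 30), (6, 17), (6, 30), (7, 17), (7, 30)]
Unfold 3 (reflect across v@16): 16 holes -> [(0, 1), (0, 14), (0, 17), (0, 30), (1, 1), (1, 14), (1, 17), (1, 30), (6, 1), (6, 14), (6, 17), (6, 30), (7, 1), (7, 14), (7, 17), (7, 30)]
Unfold 4 (reflect across h@8): 32 holes -> [(0, 1), (0, 14), (0, 17), (0, 30), (1, 1), (1, 14), (1, 17), (1, 30), (6, 1), (6, 14), (6, 17), (6, 30), (7, 1), (7, 14), (7, 17), (7, 30), (8, 1), (8, 14), (8, 17), (8, 30), (9, 1), (9, 14), (9, 17), (9, 30), (14, 1), (14, 14), (14, 17), (14, 30), (15, 1), (15, 14), (15, 17), (15, 30)]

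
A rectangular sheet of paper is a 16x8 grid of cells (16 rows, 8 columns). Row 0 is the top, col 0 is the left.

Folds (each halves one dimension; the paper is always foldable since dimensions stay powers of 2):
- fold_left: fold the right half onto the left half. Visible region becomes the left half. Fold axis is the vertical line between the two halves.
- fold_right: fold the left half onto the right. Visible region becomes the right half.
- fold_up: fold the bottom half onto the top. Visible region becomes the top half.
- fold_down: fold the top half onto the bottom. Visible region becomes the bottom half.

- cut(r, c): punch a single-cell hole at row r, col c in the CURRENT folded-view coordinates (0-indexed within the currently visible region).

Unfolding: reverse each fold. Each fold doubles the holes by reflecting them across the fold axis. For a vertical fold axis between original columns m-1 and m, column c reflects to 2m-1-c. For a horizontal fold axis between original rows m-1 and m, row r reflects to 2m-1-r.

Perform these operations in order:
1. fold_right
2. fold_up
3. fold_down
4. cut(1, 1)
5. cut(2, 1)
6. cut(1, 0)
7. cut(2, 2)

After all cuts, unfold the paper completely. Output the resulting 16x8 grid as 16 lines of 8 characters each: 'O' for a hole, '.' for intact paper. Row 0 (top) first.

Answer: ........
.OO..OO.
..OOOO..
........
........
..OOOO..
.OO..OO.
........
........
.OO..OO.
..OOOO..
........
........
..OOOO..
.OO..OO.
........

Derivation:
Op 1 fold_right: fold axis v@4; visible region now rows[0,16) x cols[4,8) = 16x4
Op 2 fold_up: fold axis h@8; visible region now rows[0,8) x cols[4,8) = 8x4
Op 3 fold_down: fold axis h@4; visible region now rows[4,8) x cols[4,8) = 4x4
Op 4 cut(1, 1): punch at orig (5,5); cuts so far [(5, 5)]; region rows[4,8) x cols[4,8) = 4x4
Op 5 cut(2, 1): punch at orig (6,5); cuts so far [(5, 5), (6, 5)]; region rows[4,8) x cols[4,8) = 4x4
Op 6 cut(1, 0): punch at orig (5,4); cuts so far [(5, 4), (5, 5), (6, 5)]; region rows[4,8) x cols[4,8) = 4x4
Op 7 cut(2, 2): punch at orig (6,6); cuts so far [(5, 4), (5, 5), (6, 5), (6, 6)]; region rows[4,8) x cols[4,8) = 4x4
Unfold 1 (reflect across h@4): 8 holes -> [(1, 5), (1, 6), (2, 4), (2, 5), (5, 4), (5, 5), (6, 5), (6, 6)]
Unfold 2 (reflect across h@8): 16 holes -> [(1, 5), (1, 6), (2, 4), (2, 5), (5, 4), (5, 5), (6, 5), (6, 6), (9, 5), (9, 6), (10, 4), (10, 5), (13, 4), (13, 5), (14, 5), (14, 6)]
Unfold 3 (reflect across v@4): 32 holes -> [(1, 1), (1, 2), (1, 5), (1, 6), (2, 2), (2, 3), (2, 4), (2, 5), (5, 2), (5, 3), (5, 4), (5, 5), (6, 1), (6, 2), (6, 5), (6, 6), (9, 1), (9, 2), (9, 5), (9, 6), (10, 2), (10, 3), (10, 4), (10, 5), (13, 2), (13, 3), (13, 4), (13, 5), (14, 1), (14, 2), (14, 5), (14, 6)]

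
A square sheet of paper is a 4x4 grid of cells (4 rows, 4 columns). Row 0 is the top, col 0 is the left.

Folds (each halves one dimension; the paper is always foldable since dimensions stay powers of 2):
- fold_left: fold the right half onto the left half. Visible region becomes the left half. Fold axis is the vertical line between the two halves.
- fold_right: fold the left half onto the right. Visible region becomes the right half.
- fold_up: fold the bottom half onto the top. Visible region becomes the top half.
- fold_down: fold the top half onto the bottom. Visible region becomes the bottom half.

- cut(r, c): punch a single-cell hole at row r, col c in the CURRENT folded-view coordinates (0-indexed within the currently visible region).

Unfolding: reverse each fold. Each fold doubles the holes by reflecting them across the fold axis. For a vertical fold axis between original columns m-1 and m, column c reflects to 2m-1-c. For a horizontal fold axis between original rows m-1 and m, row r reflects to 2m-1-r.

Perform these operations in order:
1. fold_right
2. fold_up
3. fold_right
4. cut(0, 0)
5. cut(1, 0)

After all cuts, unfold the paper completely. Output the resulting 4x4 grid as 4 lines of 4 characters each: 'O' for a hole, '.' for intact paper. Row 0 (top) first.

Op 1 fold_right: fold axis v@2; visible region now rows[0,4) x cols[2,4) = 4x2
Op 2 fold_up: fold axis h@2; visible region now rows[0,2) x cols[2,4) = 2x2
Op 3 fold_right: fold axis v@3; visible region now rows[0,2) x cols[3,4) = 2x1
Op 4 cut(0, 0): punch at orig (0,3); cuts so far [(0, 3)]; region rows[0,2) x cols[3,4) = 2x1
Op 5 cut(1, 0): punch at orig (1,3); cuts so far [(0, 3), (1, 3)]; region rows[0,2) x cols[3,4) = 2x1
Unfold 1 (reflect across v@3): 4 holes -> [(0, 2), (0, 3), (1, 2), (1, 3)]
Unfold 2 (reflect across h@2): 8 holes -> [(0, 2), (0, 3), (1, 2), (1, 3), (2, 2), (2, 3), (3, 2), (3, 3)]
Unfold 3 (reflect across v@2): 16 holes -> [(0, 0), (0, 1), (0, 2), (0, 3), (1, 0), (1, 1), (1, 2), (1, 3), (2, 0), (2, 1), (2, 2), (2, 3), (3, 0), (3, 1), (3, 2), (3, 3)]

Answer: OOOO
OOOO
OOOO
OOOO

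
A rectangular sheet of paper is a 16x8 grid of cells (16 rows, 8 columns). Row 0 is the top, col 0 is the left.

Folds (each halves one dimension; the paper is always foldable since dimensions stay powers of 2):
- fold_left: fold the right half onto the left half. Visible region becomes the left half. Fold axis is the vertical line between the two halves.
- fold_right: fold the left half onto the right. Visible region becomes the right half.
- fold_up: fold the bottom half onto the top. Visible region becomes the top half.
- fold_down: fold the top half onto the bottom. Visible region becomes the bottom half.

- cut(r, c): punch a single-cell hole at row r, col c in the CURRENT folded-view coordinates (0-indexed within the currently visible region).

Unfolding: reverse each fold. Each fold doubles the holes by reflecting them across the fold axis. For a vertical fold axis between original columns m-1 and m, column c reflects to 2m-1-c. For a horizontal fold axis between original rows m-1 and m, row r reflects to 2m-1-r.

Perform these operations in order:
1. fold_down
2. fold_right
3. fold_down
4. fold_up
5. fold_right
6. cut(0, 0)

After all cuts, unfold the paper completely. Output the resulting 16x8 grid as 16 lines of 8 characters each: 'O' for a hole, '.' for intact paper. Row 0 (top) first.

Op 1 fold_down: fold axis h@8; visible region now rows[8,16) x cols[0,8) = 8x8
Op 2 fold_right: fold axis v@4; visible region now rows[8,16) x cols[4,8) = 8x4
Op 3 fold_down: fold axis h@12; visible region now rows[12,16) x cols[4,8) = 4x4
Op 4 fold_up: fold axis h@14; visible region now rows[12,14) x cols[4,8) = 2x4
Op 5 fold_right: fold axis v@6; visible region now rows[12,14) x cols[6,8) = 2x2
Op 6 cut(0, 0): punch at orig (12,6); cuts so far [(12, 6)]; region rows[12,14) x cols[6,8) = 2x2
Unfold 1 (reflect across v@6): 2 holes -> [(12, 5), (12, 6)]
Unfold 2 (reflect across h@14): 4 holes -> [(12, 5), (12, 6), (15, 5), (15, 6)]
Unfold 3 (reflect across h@12): 8 holes -> [(8, 5), (8, 6), (11, 5), (11, 6), (12, 5), (12, 6), (15, 5), (15, 6)]
Unfold 4 (reflect across v@4): 16 holes -> [(8, 1), (8, 2), (8, 5), (8, 6), (11, 1), (11, 2), (11, 5), (11, 6), (12, 1), (12, 2), (12, 5), (12, 6), (15, 1), (15, 2), (15, 5), (15, 6)]
Unfold 5 (reflect across h@8): 32 holes -> [(0, 1), (0, 2), (0, 5), (0, 6), (3, 1), (3, 2), (3, 5), (3, 6), (4, 1), (4, 2), (4, 5), (4, 6), (7, 1), (7, 2), (7, 5), (7, 6), (8, 1), (8, 2), (8, 5), (8, 6), (11, 1), (11, 2), (11, 5), (11, 6), (12, 1), (12, 2), (12, 5), (12, 6), (15, 1), (15, 2), (15, 5), (15, 6)]

Answer: .OO..OO.
........
........
.OO..OO.
.OO..OO.
........
........
.OO..OO.
.OO..OO.
........
........
.OO..OO.
.OO..OO.
........
........
.OO..OO.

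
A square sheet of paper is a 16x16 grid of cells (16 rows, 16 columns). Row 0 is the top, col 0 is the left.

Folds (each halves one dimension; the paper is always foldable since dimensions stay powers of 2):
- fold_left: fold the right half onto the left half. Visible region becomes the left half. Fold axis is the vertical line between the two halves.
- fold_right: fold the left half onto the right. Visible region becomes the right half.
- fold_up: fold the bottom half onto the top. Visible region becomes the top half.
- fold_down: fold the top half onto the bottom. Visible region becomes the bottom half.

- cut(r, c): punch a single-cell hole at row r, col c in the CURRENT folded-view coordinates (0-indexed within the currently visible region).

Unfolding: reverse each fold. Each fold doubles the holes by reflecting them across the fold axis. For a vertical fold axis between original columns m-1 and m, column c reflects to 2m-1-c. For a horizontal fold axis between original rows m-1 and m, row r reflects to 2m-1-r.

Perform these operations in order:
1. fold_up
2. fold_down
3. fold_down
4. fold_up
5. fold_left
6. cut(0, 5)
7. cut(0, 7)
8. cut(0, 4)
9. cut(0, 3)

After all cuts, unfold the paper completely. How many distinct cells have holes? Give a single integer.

Answer: 128

Derivation:
Op 1 fold_up: fold axis h@8; visible region now rows[0,8) x cols[0,16) = 8x16
Op 2 fold_down: fold axis h@4; visible region now rows[4,8) x cols[0,16) = 4x16
Op 3 fold_down: fold axis h@6; visible region now rows[6,8) x cols[0,16) = 2x16
Op 4 fold_up: fold axis h@7; visible region now rows[6,7) x cols[0,16) = 1x16
Op 5 fold_left: fold axis v@8; visible region now rows[6,7) x cols[0,8) = 1x8
Op 6 cut(0, 5): punch at orig (6,5); cuts so far [(6, 5)]; region rows[6,7) x cols[0,8) = 1x8
Op 7 cut(0, 7): punch at orig (6,7); cuts so far [(6, 5), (6, 7)]; region rows[6,7) x cols[0,8) = 1x8
Op 8 cut(0, 4): punch at orig (6,4); cuts so far [(6, 4), (6, 5), (6, 7)]; region rows[6,7) x cols[0,8) = 1x8
Op 9 cut(0, 3): punch at orig (6,3); cuts so far [(6, 3), (6, 4), (6, 5), (6, 7)]; region rows[6,7) x cols[0,8) = 1x8
Unfold 1 (reflect across v@8): 8 holes -> [(6, 3), (6, 4), (6, 5), (6, 7), (6, 8), (6, 10), (6, 11), (6, 12)]
Unfold 2 (reflect across h@7): 16 holes -> [(6, 3), (6, 4), (6, 5), (6, 7), (6, 8), (6, 10), (6, 11), (6, 12), (7, 3), (7, 4), (7, 5), (7, 7), (7, 8), (7, 10), (7, 11), (7, 12)]
Unfold 3 (reflect across h@6): 32 holes -> [(4, 3), (4, 4), (4, 5), (4, 7), (4, 8), (4, 10), (4, 11), (4, 12), (5, 3), (5, 4), (5, 5), (5, 7), (5, 8), (5, 10), (5, 11), (5, 12), (6, 3), (6, 4), (6, 5), (6, 7), (6, 8), (6, 10), (6, 11), (6, 12), (7, 3), (7, 4), (7, 5), (7, 7), (7, 8), (7, 10), (7, 11), (7, 12)]
Unfold 4 (reflect across h@4): 64 holes -> [(0, 3), (0, 4), (0, 5), (0, 7), (0, 8), (0, 10), (0, 11), (0, 12), (1, 3), (1, 4), (1, 5), (1, 7), (1, 8), (1, 10), (1, 11), (1, 12), (2, 3), (2, 4), (2, 5), (2, 7), (2, 8), (2, 10), (2, 11), (2, 12), (3, 3), (3, 4), (3, 5), (3, 7), (3, 8), (3, 10), (3, 11), (3, 12), (4, 3), (4, 4), (4, 5), (4, 7), (4, 8), (4, 10), (4, 11), (4, 12), (5, 3), (5, 4), (5, 5), (5, 7), (5, 8), (5, 10), (5, 11), (5, 12), (6, 3), (6, 4), (6, 5), (6, 7), (6, 8), (6, 10), (6, 11), (6, 12), (7, 3), (7, 4), (7, 5), (7, 7), (7, 8), (7, 10), (7, 11), (7, 12)]
Unfold 5 (reflect across h@8): 128 holes -> [(0, 3), (0, 4), (0, 5), (0, 7), (0, 8), (0, 10), (0, 11), (0, 12), (1, 3), (1, 4), (1, 5), (1, 7), (1, 8), (1, 10), (1, 11), (1, 12), (2, 3), (2, 4), (2, 5), (2, 7), (2, 8), (2, 10), (2, 11), (2, 12), (3, 3), (3, 4), (3, 5), (3, 7), (3, 8), (3, 10), (3, 11), (3, 12), (4, 3), (4, 4), (4, 5), (4, 7), (4, 8), (4, 10), (4, 11), (4, 12), (5, 3), (5, 4), (5, 5), (5, 7), (5, 8), (5, 10), (5, 11), (5, 12), (6, 3), (6, 4), (6, 5), (6, 7), (6, 8), (6, 10), (6, 11), (6, 12), (7, 3), (7, 4), (7, 5), (7, 7), (7, 8), (7, 10), (7, 11), (7, 12), (8, 3), (8, 4), (8, 5), (8, 7), (8, 8), (8, 10), (8, 11), (8, 12), (9, 3), (9, 4), (9, 5), (9, 7), (9, 8), (9, 10), (9, 11), (9, 12), (10, 3), (10, 4), (10, 5), (10, 7), (10, 8), (10, 10), (10, 11), (10, 12), (11, 3), (11, 4), (11, 5), (11, 7), (11, 8), (11, 10), (11, 11), (11, 12), (12, 3), (12, 4), (12, 5), (12, 7), (12, 8), (12, 10), (12, 11), (12, 12), (13, 3), (13, 4), (13, 5), (13, 7), (13, 8), (13, 10), (13, 11), (13, 12), (14, 3), (14, 4), (14, 5), (14, 7), (14, 8), (14, 10), (14, 11), (14, 12), (15, 3), (15, 4), (15, 5), (15, 7), (15, 8), (15, 10), (15, 11), (15, 12)]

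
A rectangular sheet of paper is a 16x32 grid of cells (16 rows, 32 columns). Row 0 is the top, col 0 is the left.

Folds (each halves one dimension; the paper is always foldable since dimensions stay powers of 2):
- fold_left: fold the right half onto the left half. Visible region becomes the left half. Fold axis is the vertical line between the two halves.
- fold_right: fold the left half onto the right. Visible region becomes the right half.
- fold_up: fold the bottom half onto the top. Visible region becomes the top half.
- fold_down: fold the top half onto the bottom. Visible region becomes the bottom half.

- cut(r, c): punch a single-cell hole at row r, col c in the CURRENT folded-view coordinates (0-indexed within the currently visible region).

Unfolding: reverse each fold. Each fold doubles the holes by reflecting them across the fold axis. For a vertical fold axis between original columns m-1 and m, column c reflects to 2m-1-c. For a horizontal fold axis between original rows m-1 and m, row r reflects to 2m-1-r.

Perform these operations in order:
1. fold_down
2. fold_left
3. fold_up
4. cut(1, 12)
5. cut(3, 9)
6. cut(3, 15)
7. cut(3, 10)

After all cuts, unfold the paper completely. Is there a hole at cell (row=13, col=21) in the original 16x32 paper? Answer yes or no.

Op 1 fold_down: fold axis h@8; visible region now rows[8,16) x cols[0,32) = 8x32
Op 2 fold_left: fold axis v@16; visible region now rows[8,16) x cols[0,16) = 8x16
Op 3 fold_up: fold axis h@12; visible region now rows[8,12) x cols[0,16) = 4x16
Op 4 cut(1, 12): punch at orig (9,12); cuts so far [(9, 12)]; region rows[8,12) x cols[0,16) = 4x16
Op 5 cut(3, 9): punch at orig (11,9); cuts so far [(9, 12), (11, 9)]; region rows[8,12) x cols[0,16) = 4x16
Op 6 cut(3, 15): punch at orig (11,15); cuts so far [(9, 12), (11, 9), (11, 15)]; region rows[8,12) x cols[0,16) = 4x16
Op 7 cut(3, 10): punch at orig (11,10); cuts so far [(9, 12), (11, 9), (11, 10), (11, 15)]; region rows[8,12) x cols[0,16) = 4x16
Unfold 1 (reflect across h@12): 8 holes -> [(9, 12), (11, 9), (11, 10), (11, 15), (12, 9), (12, 10), (12, 15), (14, 12)]
Unfold 2 (reflect across v@16): 16 holes -> [(9, 12), (9, 19), (11, 9), (11, 10), (11, 15), (11, 16), (11, 21), (11, 22), (12, 9), (12, 10), (12, 15), (12, 16), (12, 21), (12, 22), (14, 12), (14, 19)]
Unfold 3 (reflect across h@8): 32 holes -> [(1, 12), (1, 19), (3, 9), (3, 10), (3, 15), (3, 16), (3, 21), (3, 22), (4, 9), (4, 10), (4, 15), (4, 16), (4, 21), (4, 22), (6, 12), (6, 19), (9, 12), (9, 19), (11, 9), (11, 10), (11, 15), (11, 16), (11, 21), (11, 22), (12, 9), (12, 10), (12, 15), (12, 16), (12, 21), (12, 22), (14, 12), (14, 19)]
Holes: [(1, 12), (1, 19), (3, 9), (3, 10), (3, 15), (3, 16), (3, 21), (3, 22), (4, 9), (4, 10), (4, 15), (4, 16), (4, 21), (4, 22), (6, 12), (6, 19), (9, 12), (9, 19), (11, 9), (11, 10), (11, 15), (11, 16), (11, 21), (11, 22), (12, 9), (12, 10), (12, 15), (12, 16), (12, 21), (12, 22), (14, 12), (14, 19)]

Answer: no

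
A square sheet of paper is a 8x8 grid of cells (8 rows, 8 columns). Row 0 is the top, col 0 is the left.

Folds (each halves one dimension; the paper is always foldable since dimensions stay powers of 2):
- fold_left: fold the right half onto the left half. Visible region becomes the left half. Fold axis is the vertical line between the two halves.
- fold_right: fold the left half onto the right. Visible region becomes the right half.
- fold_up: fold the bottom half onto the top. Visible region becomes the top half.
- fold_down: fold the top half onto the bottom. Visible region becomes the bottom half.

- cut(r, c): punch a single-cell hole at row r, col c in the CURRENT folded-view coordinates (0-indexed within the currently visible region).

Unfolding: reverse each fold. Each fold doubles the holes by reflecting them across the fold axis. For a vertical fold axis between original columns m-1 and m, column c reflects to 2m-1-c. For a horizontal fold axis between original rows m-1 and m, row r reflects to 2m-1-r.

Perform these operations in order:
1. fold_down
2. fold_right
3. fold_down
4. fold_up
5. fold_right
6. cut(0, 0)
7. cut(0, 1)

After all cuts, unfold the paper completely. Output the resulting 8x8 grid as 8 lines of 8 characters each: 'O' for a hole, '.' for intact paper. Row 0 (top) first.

Op 1 fold_down: fold axis h@4; visible region now rows[4,8) x cols[0,8) = 4x8
Op 2 fold_right: fold axis v@4; visible region now rows[4,8) x cols[4,8) = 4x4
Op 3 fold_down: fold axis h@6; visible region now rows[6,8) x cols[4,8) = 2x4
Op 4 fold_up: fold axis h@7; visible region now rows[6,7) x cols[4,8) = 1x4
Op 5 fold_right: fold axis v@6; visible region now rows[6,7) x cols[6,8) = 1x2
Op 6 cut(0, 0): punch at orig (6,6); cuts so far [(6, 6)]; region rows[6,7) x cols[6,8) = 1x2
Op 7 cut(0, 1): punch at orig (6,7); cuts so far [(6, 6), (6, 7)]; region rows[6,7) x cols[6,8) = 1x2
Unfold 1 (reflect across v@6): 4 holes -> [(6, 4), (6, 5), (6, 6), (6, 7)]
Unfold 2 (reflect across h@7): 8 holes -> [(6, 4), (6, 5), (6, 6), (6, 7), (7, 4), (7, 5), (7, 6), (7, 7)]
Unfold 3 (reflect across h@6): 16 holes -> [(4, 4), (4, 5), (4, 6), (4, 7), (5, 4), (5, 5), (5, 6), (5, 7), (6, 4), (6, 5), (6, 6), (6, 7), (7, 4), (7, 5), (7, 6), (7, 7)]
Unfold 4 (reflect across v@4): 32 holes -> [(4, 0), (4, 1), (4, 2), (4, 3), (4, 4), (4, 5), (4, 6), (4, 7), (5, 0), (5, 1), (5, 2), (5, 3), (5, 4), (5, 5), (5, 6), (5, 7), (6, 0), (6, 1), (6, 2), (6, 3), (6, 4), (6, 5), (6, 6), (6, 7), (7, 0), (7, 1), (7, 2), (7, 3), (7, 4), (7, 5), (7, 6), (7, 7)]
Unfold 5 (reflect across h@4): 64 holes -> [(0, 0), (0, 1), (0, 2), (0, 3), (0, 4), (0, 5), (0, 6), (0, 7), (1, 0), (1, 1), (1, 2), (1, 3), (1, 4), (1, 5), (1, 6), (1, 7), (2, 0), (2, 1), (2, 2), (2, 3), (2, 4), (2, 5), (2, 6), (2, 7), (3, 0), (3, 1), (3, 2), (3, 3), (3, 4), (3, 5), (3, 6), (3, 7), (4, 0), (4, 1), (4, 2), (4, 3), (4, 4), (4, 5), (4, 6), (4, 7), (5, 0), (5, 1), (5, 2), (5, 3), (5, 4), (5, 5), (5, 6), (5, 7), (6, 0), (6, 1), (6, 2), (6, 3), (6, 4), (6, 5), (6, 6), (6, 7), (7, 0), (7, 1), (7, 2), (7, 3), (7, 4), (7, 5), (7, 6), (7, 7)]

Answer: OOOOOOOO
OOOOOOOO
OOOOOOOO
OOOOOOOO
OOOOOOOO
OOOOOOOO
OOOOOOOO
OOOOOOOO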